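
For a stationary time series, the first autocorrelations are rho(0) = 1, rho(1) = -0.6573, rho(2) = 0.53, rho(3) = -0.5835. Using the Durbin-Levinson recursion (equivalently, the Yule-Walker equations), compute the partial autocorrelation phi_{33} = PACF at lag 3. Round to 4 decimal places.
\phi_{33} = -0.3300

The PACF at lag k is phi_{kk}, the last component of the solution
to the Yule-Walker system G_k phi = r_k where
  (G_k)_{ij} = rho(|i - j|), (r_k)_i = rho(i), i,j = 1..k.
Equivalently, Durbin-Levinson gives phi_{kk} iteratively:
  phi_{11} = rho(1)
  phi_{kk} = [rho(k) - sum_{j=1..k-1} phi_{k-1,j} rho(k-j)]
            / [1 - sum_{j=1..k-1} phi_{k-1,j} rho(j)],
  phi_{k,j} = phi_{k-1,j} - phi_{kk} phi_{k-1,k-j},  j = 1..k-1.
Step k = 1:
  phi_11 = rho(1) = -0.6573.
Step k = 2:
  phi_22 = [rho(2) - phi_11 rho(1)] / [1 - phi_11 rho(1)] = [0.53 - (-0.6573)(-0.6573)] / [1 - (-0.6573)(-0.6573)]
         = 0.09795671 / 0.56795671 = 0.172472.
  Update: phi_21 = phi_11 - phi_22 phi_11 = -0.6573 - (0.172472)(-0.6573) = -0.543934.
Step k = 3:
  phi_33 = [rho(3) - phi_21 rho(2) - phi_22 rho(1)] / [1 - phi_21 rho(1) - phi_22 rho(2)]
    numerator   = -0.5835 - (-0.543934)(0.53) - (0.172472)(-0.6573) = -0.18184901
    denominator = 1 - (-0.543934)(-0.6573) - (0.172472)(0.53) = 0.55106191
  phi_33 = -0.18184901 / 0.55106191 = -0.33.
Therefore phi_{33} = -0.3300.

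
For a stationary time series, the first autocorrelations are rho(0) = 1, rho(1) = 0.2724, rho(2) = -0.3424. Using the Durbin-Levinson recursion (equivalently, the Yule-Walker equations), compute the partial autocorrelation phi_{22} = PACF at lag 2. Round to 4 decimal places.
\phi_{22} = -0.4500

The PACF at lag k is phi_{kk}, the last component of the solution
to the Yule-Walker system G_k phi = r_k where
  (G_k)_{ij} = rho(|i - j|), (r_k)_i = rho(i), i,j = 1..k.
Equivalently, Durbin-Levinson gives phi_{kk} iteratively:
  phi_{11} = rho(1)
  phi_{kk} = [rho(k) - sum_{j=1..k-1} phi_{k-1,j} rho(k-j)]
            / [1 - sum_{j=1..k-1} phi_{k-1,j} rho(j)],
  phi_{k,j} = phi_{k-1,j} - phi_{kk} phi_{k-1,k-j},  j = 1..k-1.
Step k = 1:
  phi_11 = rho(1) = 0.2724.
Step k = 2:
  phi_22 = [rho(2) - phi_11 rho(1)] / [1 - phi_11 rho(1)] = [-0.3424 - (0.2724)(0.2724)] / [1 - (0.2724)(0.2724)]
         = -0.41660176 / 0.92579824 = -0.45.
Therefore phi_{22} = -0.4500.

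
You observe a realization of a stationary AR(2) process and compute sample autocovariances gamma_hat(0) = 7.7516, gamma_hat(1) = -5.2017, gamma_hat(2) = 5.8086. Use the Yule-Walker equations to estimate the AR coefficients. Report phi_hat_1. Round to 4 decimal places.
\hat\phi_{1} = -0.3060

The Yule-Walker equations for an AR(p) process read, in matrix form,
  Gamma_p phi = r_p,   with   (Gamma_p)_{ij} = gamma(|i - j|),
                       (r_p)_i = gamma(i),   i,j = 1..p.
Substitute the sample gammas (Toeplitz matrix and right-hand side of size 2):
  Gamma_p = [[7.7516, -5.2017], [-5.2017, 7.7516]]
  r_p     = [-5.2017, 5.8086]
Written out:
  7.7516 phi_1 - 5.2017 phi_2 = -5.2017
  -5.2017 phi_1 + 7.7516 phi_2 = 5.8086
Solve by Cramer's rule:
  det = gamma(0)^2 - gamma(1)^2 = (7.7516)^2 - (-5.2017)^2 = 60.08730256 - 27.05768289 = 33.02961967
  phi_hat_1 = [gamma(1) gamma(0) - gamma(1) gamma(2)] / det = [(-5.2017)(7.7516) - (-5.2017)(5.8086)] / 33.02961967 = -10.1069031 / 33.02961967 = -0.306
  phi_hat_2 = [gamma(0) gamma(2) - gamma(1)^2] / det = [(7.7516)(5.8086) - (-5.2017)^2] / 33.02961967 = 17.96826087 / 33.02961967 = 0.544
So phi_hat = [-0.3060, 0.5440].
Therefore phi_hat_1 = -0.3060.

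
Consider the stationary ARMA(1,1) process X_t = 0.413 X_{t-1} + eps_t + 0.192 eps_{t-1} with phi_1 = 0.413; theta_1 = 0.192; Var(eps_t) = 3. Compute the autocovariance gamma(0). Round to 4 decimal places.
\gamma(0) = 4.3239

Multiply the model equation by X_{t-k} and take expectations. With theta_0 = psi_0 = 1 and psi_j the MA(infinity) weights, this gives
  gamma(k) - sum_i phi_i gamma(k-i) = c_k,
  c_k = sigma^2 * sum_{j=k..q} theta_j psi_{j-k}   (c_k = 0 for k > q),
using gamma(-m) = gamma(m).
psi-weights needed (psi_j = theta_j + sum_i phi_i psi_{j-i}):
  psi_1 = theta_1 + phi_1 = 0.192 + (0.413) = 0.605
Right-hand sides:
  c_0 = sigma^2 (1 + theta_1 psi_1) = 3 * (1 + (0.192)(0.605)) = 3 * 1.11616 = 3.34848
  c_1 = sigma^2 theta_1 = 3 * (0.192) = 0.576
  c_2 = 0
Equations for k = 0 and k = 1 (AR order 1):
  gamma(0) = phi_1 gamma(1) + c_0
  gamma(1) = phi_1 gamma(0) + c_1
Substituting the second into the first: gamma(0) (1 - phi_1^2) = c_0 + phi_1 c_1, so
  gamma(0) = (c_0 + phi_1 c_1) / (1 - phi_1^2) = (3.34848 + (0.413)(0.576)) / (1 - (0.413)^2) = 3.586368 / 0.829431 = 4.32389.
Therefore gamma(0) = 4.3239 (to 4 decimal places).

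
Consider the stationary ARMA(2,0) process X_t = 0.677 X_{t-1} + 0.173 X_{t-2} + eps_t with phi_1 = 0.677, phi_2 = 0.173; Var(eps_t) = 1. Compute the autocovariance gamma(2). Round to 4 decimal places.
\gamma(2) = 2.2726

Multiply the model equation by X_{t-k} and take expectations. With theta_0 = psi_0 = 1 and psi_j the MA(infinity) weights, this gives
  gamma(k) - sum_i phi_i gamma(k-i) = c_k,
  c_k = sigma^2 * sum_{j=k..q} theta_j psi_{j-k}   (c_k = 0 for k > q),
using gamma(-m) = gamma(m).
Pure AR (q = 0): c_0 = sigma^2 = 1, c_k = 0 for k >= 1.
Equations for k = 0, 1, 2 (AR order 2, c_2 = 0):
  (E0) gamma(0) = phi_1 gamma(1) + phi_2 gamma(2) + c_0
  (E1) gamma(1) = phi_1 gamma(0) + phi_2 gamma(1) + c_1
  (E2) gamma(2) = phi_1 gamma(1) + phi_2 gamma(0)
From (E1): gamma(1) = A gamma(0) + B with
  A = phi_1 / (1 - phi_2) = 0.677 / 0.827 = 0.818622,   B = c_1 / (1 - phi_2) = 0 / 0.827 = 0.
Insert (E2) into (E0): gamma(0) (1 - phi_2^2) = phi_1 (1 + phi_2) gamma(1) + c_0.
  phi_1 (1 + phi_2) = (0.677)(1.173) = 0.794121,   1 - phi_2^2 = 0.970071.
Replace gamma(1) by A gamma(0) + B and collect gamma(0):
  gamma(0) [0.970071 - (0.794121)(0.818622)] = c_0 = 1
  gamma(0) * 0.319986 = 1
  gamma(0) = 1 / 0.319986 = 3.125132.
  gamma(1) = A gamma(0) = (0.818622)(3.125132) = 2.558301.
  gamma(2) = phi_1 gamma(1) + phi_2 gamma(0) = (0.677)(2.558301) + (0.173)(3.125132) = 2.272617.
Therefore gamma(2) = 2.2726 (to 4 decimal places).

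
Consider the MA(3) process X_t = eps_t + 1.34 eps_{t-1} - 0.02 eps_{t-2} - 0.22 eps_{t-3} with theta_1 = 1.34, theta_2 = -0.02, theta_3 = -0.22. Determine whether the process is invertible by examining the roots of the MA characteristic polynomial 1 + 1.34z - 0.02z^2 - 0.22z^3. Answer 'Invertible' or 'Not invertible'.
\text{Not invertible}

The MA(q) characteristic polynomial is P(z) = 1 + 1.34z - 0.02z^2 - 0.22z^3.
Invertibility requires all roots to lie outside the unit circle, i.e. |z| > 1 for every root.
Degree 3: look for a simple real root z0 first, then factor out (1 - z/z0) and solve the remaining quadratic.
Testing z0 = -2: P(-2) = 1 + (1.34)(-2) + (-0.02)(-2)^2 + (-0.22)(-2)^3
  = 1 + (-2.68) + (-0.08) + (1.76) = 0.  So z_0 = -2 is a root, |z_0| = 2.
Divide out the factor (1 + 0.5 z) = (1 - z/z0) (since 1/z0 = -0.5):
  P(z) = (1 + 0.5 z)(1 + (0.84) z + (-0.44) z^2)
  [check: z-coef 0.84 - (-0.5) = 1.34; z^2-coef -0.44 - (-0.5)(0.84) = -0.02; z^3-coef -(-0.5)(-0.44) = -0.22.]
Remaining roots from the quadratic factor 1 + (0.84) z + (-0.44) z^2:
  Set 1 + (0.84) z + (-0.44) z^2 = 0, i.e. a z^2 + b z + c = 0 with a = -0.44, b = 0.84, c = 1.
  Discriminant D = b^2 - 4ac = (0.84)^2 - 4*(-0.44)*1 = 0.7056 - (-1.76) = 2.4656.
  D >= 0, so the roots are real: z = (-b +/- sqrt(D)) / (2a) = (-0.84 +/- 1.570223) / (-0.88).
    z_1 = (-0.84 + 1.570223) / (-0.88) = -0.8298,   |z_1| = 0.8298.
    z_2 = (-0.84 - 1.570223) / (-0.88) = 2.7389,   |z_2| = 2.7389.
Moduli of all roots: 2.0000, 0.8298, 2.7389.
All moduli strictly greater than 1? No.
Verdict: Not invertible.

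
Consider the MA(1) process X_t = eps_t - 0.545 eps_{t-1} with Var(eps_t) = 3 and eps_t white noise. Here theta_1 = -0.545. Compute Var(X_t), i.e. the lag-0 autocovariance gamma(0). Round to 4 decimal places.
\gamma(0) = 3.8911

For an MA(q) process X_t = eps_t + sum_i theta_i eps_{t-i} with
Var(eps_t) = sigma^2, the variance is
  gamma(0) = sigma^2 * (1 + sum_i theta_i^2).
  sum_i theta_i^2 = (-0.545)^2 = 0.297025.
  gamma(0) = 3 * (1 + 0.297025) = 3 * 1.297025 = 3.891075, which rounds to 3.8911.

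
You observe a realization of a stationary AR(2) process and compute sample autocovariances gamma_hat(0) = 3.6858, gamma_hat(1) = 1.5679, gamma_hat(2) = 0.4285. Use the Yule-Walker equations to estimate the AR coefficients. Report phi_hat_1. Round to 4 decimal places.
\hat\phi_{1} = 0.4590

The Yule-Walker equations for an AR(p) process read, in matrix form,
  Gamma_p phi = r_p,   with   (Gamma_p)_{ij} = gamma(|i - j|),
                       (r_p)_i = gamma(i),   i,j = 1..p.
Substitute the sample gammas (Toeplitz matrix and right-hand side of size 2):
  Gamma_p = [[3.6858, 1.5679], [1.5679, 3.6858]]
  r_p     = [1.5679, 0.4285]
Written out:
  3.6858 phi_1 + 1.5679 phi_2 = 1.5679
  1.5679 phi_1 + 3.6858 phi_2 = 0.4285
Solve by Cramer's rule:
  det = gamma(0)^2 - gamma(1)^2 = (3.6858)^2 - (1.5679)^2 = 13.58512164 - 2.45831041 = 11.12681123
  phi_hat_1 = [gamma(1) gamma(0) - gamma(1) gamma(2)] / det = [(1.5679)(3.6858) - (1.5679)(0.4285)] / 11.12681123 = 5.10712067 / 11.12681123 = 0.459
  phi_hat_2 = [gamma(0) gamma(2) - gamma(1)^2] / det = [(3.6858)(0.4285) - (1.5679)^2] / 11.12681123 = -0.87894511 / 11.12681123 = -0.079
So phi_hat = [0.4590, -0.0790].
Therefore phi_hat_1 = 0.4590.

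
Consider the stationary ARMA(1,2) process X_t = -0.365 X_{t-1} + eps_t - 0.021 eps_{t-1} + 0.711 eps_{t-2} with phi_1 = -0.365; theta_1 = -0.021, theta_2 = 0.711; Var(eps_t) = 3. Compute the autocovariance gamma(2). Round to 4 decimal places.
\gamma(2) = 3.2504

Multiply the model equation by X_{t-k} and take expectations. With theta_0 = psi_0 = 1 and psi_j the MA(infinity) weights, this gives
  gamma(k) - sum_i phi_i gamma(k-i) = c_k,
  c_k = sigma^2 * sum_{j=k..q} theta_j psi_{j-k}   (c_k = 0 for k > q),
using gamma(-m) = gamma(m).
psi-weights needed (psi_j = theta_j + sum_i phi_i psi_{j-i}):
  psi_1 = theta_1 + phi_1 = -0.021 + (-0.365) = -0.386
  psi_2 = theta_2 + phi_1 psi_1 = 0.711 + (-0.365)(-0.386) = 0.85189
Right-hand sides:
  c_0 = sigma^2 (1 + theta_1 psi_1 + theta_2 psi_2) = 3 * (1 + (-0.021)(-0.386) + (0.711)(0.85189)) = 3 * 1.6138 = 4.841399
  c_1 = sigma^2 (theta_1 + theta_2 psi_1) = 3 * (-0.021 + (0.711)(-0.386)) = -0.886338
  c_2 = sigma^2 theta_2 = 3 * (0.711) = 2.133
Equations for k = 0 and k = 1 (AR order 1):
  gamma(0) = phi_1 gamma(1) + c_0
  gamma(1) = phi_1 gamma(0) + c_1
Substituting the second into the first: gamma(0) (1 - phi_1^2) = c_0 + phi_1 c_1, so
  gamma(0) = (c_0 + phi_1 c_1) / (1 - phi_1^2) = (4.841399 + (-0.365)(-0.886338)) / (1 - (-0.365)^2) = 5.164913 / 0.866775 = 5.95877.
  gamma(1) = phi_1 gamma(0) + c_1 = (-0.365)(5.95877) + (-0.886338) = -3.061289.
For k = 2: gamma(2) = phi_1 gamma(1) + c_2
  = (-0.365)(-3.061289) + (2.133) = 3.25037.
Therefore gamma(2) = 3.2504 (to 4 decimal places).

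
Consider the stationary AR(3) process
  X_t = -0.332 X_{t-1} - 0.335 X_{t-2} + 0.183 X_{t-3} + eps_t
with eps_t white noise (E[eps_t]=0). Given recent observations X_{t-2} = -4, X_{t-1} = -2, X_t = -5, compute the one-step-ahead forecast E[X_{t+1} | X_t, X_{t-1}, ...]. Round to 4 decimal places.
E[X_{t+1} \mid \mathcal F_t] = 1.5980

For an AR(p) model X_t = c + sum_i phi_i X_{t-i} + eps_t, the
one-step-ahead conditional mean is
  E[X_{t+1} | X_t, ...] = c + sum_i phi_i X_{t+1-i}.
Substitute known values:
  E[X_{t+1} | ...] = (-0.332) * (-5) + (-0.335) * (-2) + (0.183) * (-4)
                   = 1.5980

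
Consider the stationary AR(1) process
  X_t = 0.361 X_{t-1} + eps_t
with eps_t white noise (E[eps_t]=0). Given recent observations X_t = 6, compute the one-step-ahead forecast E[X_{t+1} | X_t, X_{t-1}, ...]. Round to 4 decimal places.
E[X_{t+1} \mid \mathcal F_t] = 2.1660

For an AR(p) model X_t = c + sum_i phi_i X_{t-i} + eps_t, the
one-step-ahead conditional mean is
  E[X_{t+1} | X_t, ...] = c + sum_i phi_i X_{t+1-i}.
Substitute known values:
  E[X_{t+1} | ...] = (0.361) * (6)
                   = 2.1660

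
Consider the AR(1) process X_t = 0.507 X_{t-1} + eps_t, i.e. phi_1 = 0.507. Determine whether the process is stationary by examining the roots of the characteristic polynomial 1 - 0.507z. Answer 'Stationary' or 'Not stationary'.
\text{Stationary}

The AR(p) characteristic polynomial is P(z) = 1 - 0.507z.
Stationarity requires all roots to lie outside the unit circle, i.e. |z| > 1 for every root.
This is linear in z: 1 + (-0.507) z = 0  =>  z = -1/(-0.507) = 1.972387,  |z| = 1.972387.
Moduli of all roots: 1.9724.
All moduli strictly greater than 1? Yes.
Verdict: Stationary.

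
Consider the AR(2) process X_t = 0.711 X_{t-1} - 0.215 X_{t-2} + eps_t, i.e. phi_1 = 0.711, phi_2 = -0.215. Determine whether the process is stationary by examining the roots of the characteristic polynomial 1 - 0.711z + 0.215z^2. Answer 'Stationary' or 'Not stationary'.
\text{Stationary}

The AR(p) characteristic polynomial is P(z) = 1 - 0.711z + 0.215z^2.
Stationarity requires all roots to lie outside the unit circle, i.e. |z| > 1 for every root.
Set 1 + (-0.711) z + (0.215) z^2 = 0, i.e. a z^2 + b z + c = 0 with a = 0.215, b = -0.711, c = 1.
Discriminant D = b^2 - 4ac = (-0.711)^2 - 4*(0.215)*1 = 0.505521 - (0.86) = -0.354479.
D < 0, so the roots are the complex-conjugate pair z = (-b +/- i sqrt(-D)) / (2a) = 1.6535 +/- 1.3846i.
For a conjugate pair |z|^2 = z * conj(z) = (product of roots) = c/a = 1/(0.215) = 4.651163, so |z| = sqrt(4.651163) = 2.1567 for both roots.
Moduli of all roots: 2.1567, 2.1567.
All moduli strictly greater than 1? Yes.
Verdict: Stationary.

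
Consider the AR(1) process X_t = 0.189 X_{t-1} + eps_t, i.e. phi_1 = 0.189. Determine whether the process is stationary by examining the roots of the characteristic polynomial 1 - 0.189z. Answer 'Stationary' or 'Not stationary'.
\text{Stationary}

The AR(p) characteristic polynomial is P(z) = 1 - 0.189z.
Stationarity requires all roots to lie outside the unit circle, i.e. |z| > 1 for every root.
This is linear in z: 1 + (-0.189) z = 0  =>  z = -1/(-0.189) = 5.291005,  |z| = 5.291005.
Moduli of all roots: 5.2910.
All moduli strictly greater than 1? Yes.
Verdict: Stationary.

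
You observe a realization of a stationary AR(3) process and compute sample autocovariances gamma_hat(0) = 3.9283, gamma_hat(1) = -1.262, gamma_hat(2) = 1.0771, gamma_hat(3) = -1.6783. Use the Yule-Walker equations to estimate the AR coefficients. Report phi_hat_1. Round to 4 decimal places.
\hat\phi_{1} = -0.1950

The Yule-Walker equations for an AR(p) process read, in matrix form,
  Gamma_p phi = r_p,   with   (Gamma_p)_{ij} = gamma(|i - j|),
                       (r_p)_i = gamma(i),   i,j = 1..p.
Substitute the sample gammas (Toeplitz matrix and right-hand side of size 3):
  Gamma_p = [[3.9283, -1.262, 1.0771], [-1.262, 3.9283, -1.262], [1.0771, -1.262, 3.9283]]
  r_p     = [-1.262, 1.0771, -1.6783]
Written out (R1..R3):
  (R1) 3.9283 phi_1 - 1.262 phi_2 + 1.0771 phi_3 = -1.262
  (R2) -1.262 phi_1 + 3.9283 phi_2 - 1.262 phi_3 = 1.0771
  (R3) 1.0771 phi_1 - 1.262 phi_2 + 3.9283 phi_3 = -1.6783
Gaussian elimination:
  R2 <- R2 - (-1.262/3.9283) R1 = R2 - (-0.321259) R1:  3.522872 phi_2 - 0.915972 phi_3 = 0.671672
  R3 <- R3 - (1.0771/3.9283) R1 = R3 - (0.27419) R1:  -0.915972 phi_2 + 3.63297 phi_3 = -1.332272
  R3 <- R3 - (-0.915972/3.522872) R2 = R3 - (-0.260007) R2:  3.394811 phi_3 = -1.157633
Back-substitution:
  phi_hat_3 = -1.157633 / 3.394811 = -0.341001
  phi_hat_2 = (0.671672 - (-0.915972)(-0.341001)) / 3.522872 = 0.101998
  phi_hat_1 = (-1.262 - (-1.262)(0.101998) - (1.0771)(-0.341001)) / 3.9283 = -0.194992
So phi_hat = [-0.1950, 0.1020, -0.3410].
Therefore phi_hat_1 = -0.1950.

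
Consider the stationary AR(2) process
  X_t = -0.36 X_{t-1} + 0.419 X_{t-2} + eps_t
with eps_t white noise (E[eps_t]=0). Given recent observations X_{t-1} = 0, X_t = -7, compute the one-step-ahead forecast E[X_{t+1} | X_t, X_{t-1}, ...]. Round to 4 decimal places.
E[X_{t+1} \mid \mathcal F_t] = 2.5200

For an AR(p) model X_t = c + sum_i phi_i X_{t-i} + eps_t, the
one-step-ahead conditional mean is
  E[X_{t+1} | X_t, ...] = c + sum_i phi_i X_{t+1-i}.
Substitute known values:
  E[X_{t+1} | ...] = (-0.36) * (-7) + (0.419) * (0)
                   = 2.5200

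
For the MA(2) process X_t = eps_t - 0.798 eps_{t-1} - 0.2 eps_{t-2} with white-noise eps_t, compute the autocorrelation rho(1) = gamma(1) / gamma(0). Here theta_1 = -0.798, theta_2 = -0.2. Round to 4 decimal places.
\rho(1) = -0.3807

For an MA(q) process with theta_0 = 1, the autocovariance is
  gamma(k) = sigma^2 * sum_{i=0..q-k} theta_i * theta_{i+k},
and rho(k) = gamma(k) / gamma(0). Sigma^2 cancels.
  numerator   = (1)*(-0.798) + (-0.798)*(-0.2) = -0.6384.
  denominator = (1)^2 + (-0.798)^2 + (-0.2)^2 = 1.676804.
  rho(1) = -0.6384 / 1.676804 = -0.3807.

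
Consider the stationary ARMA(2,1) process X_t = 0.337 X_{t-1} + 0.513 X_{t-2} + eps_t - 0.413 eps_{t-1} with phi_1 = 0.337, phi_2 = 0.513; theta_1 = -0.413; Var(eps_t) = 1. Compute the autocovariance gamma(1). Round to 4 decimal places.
\gamma(1) = 0.2314

Multiply the model equation by X_{t-k} and take expectations. With theta_0 = psi_0 = 1 and psi_j the MA(infinity) weights, this gives
  gamma(k) - sum_i phi_i gamma(k-i) = c_k,
  c_k = sigma^2 * sum_{j=k..q} theta_j psi_{j-k}   (c_k = 0 for k > q),
using gamma(-m) = gamma(m).
psi-weights needed (psi_j = theta_j + sum_i phi_i psi_{j-i}):
  psi_1 = theta_1 + phi_1 = -0.413 + (0.337) = -0.076
Right-hand sides:
  c_0 = sigma^2 (1 + theta_1 psi_1) = 1 * (1 + (-0.413)(-0.076)) = 1 * 1.031388 = 1.031388
  c_1 = sigma^2 theta_1 = 1 * (-0.413) = -0.413
  c_2 = 0
Equations for k = 0, 1, 2 (AR order 2, c_2 = 0):
  (E0) gamma(0) = phi_1 gamma(1) + phi_2 gamma(2) + c_0
  (E1) gamma(1) = phi_1 gamma(0) + phi_2 gamma(1) + c_1
  (E2) gamma(2) = phi_1 gamma(1) + phi_2 gamma(0)
From (E1): gamma(1) = A gamma(0) + B with
  A = phi_1 / (1 - phi_2) = 0.337 / 0.487 = 0.691992,   B = c_1 / (1 - phi_2) = -0.413 / 0.487 = -0.848049.
Insert (E2) into (E0): gamma(0) (1 - phi_2^2) = phi_1 (1 + phi_2) gamma(1) + c_0.
  phi_1 (1 + phi_2) = (0.337)(1.513) = 0.509881,   1 - phi_2^2 = 0.736831.
Replace gamma(1) by A gamma(0) + B and collect gamma(0):
  gamma(0) [0.736831 - (0.509881)(0.691992)] = (0.509881)(-0.848049) + 1.031388
  gamma(0) * 0.383998 = 0.598984
  gamma(0) = 0.598984 / 0.383998 = 1.559864.
  gamma(1) = A gamma(0) + B = (0.691992)(1.559864) + (-0.848049) = 0.231364.
Therefore gamma(1) = 0.2314 (to 4 decimal places).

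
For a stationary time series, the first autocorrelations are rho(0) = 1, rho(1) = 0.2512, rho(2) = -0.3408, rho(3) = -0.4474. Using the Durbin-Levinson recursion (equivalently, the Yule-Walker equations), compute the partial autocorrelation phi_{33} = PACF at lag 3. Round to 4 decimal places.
\phi_{33} = -0.2840

The PACF at lag k is phi_{kk}, the last component of the solution
to the Yule-Walker system G_k phi = r_k where
  (G_k)_{ij} = rho(|i - j|), (r_k)_i = rho(i), i,j = 1..k.
Equivalently, Durbin-Levinson gives phi_{kk} iteratively:
  phi_{11} = rho(1)
  phi_{kk} = [rho(k) - sum_{j=1..k-1} phi_{k-1,j} rho(k-j)]
            / [1 - sum_{j=1..k-1} phi_{k-1,j} rho(j)],
  phi_{k,j} = phi_{k-1,j} - phi_{kk} phi_{k-1,k-j},  j = 1..k-1.
Step k = 1:
  phi_11 = rho(1) = 0.2512.
Step k = 2:
  phi_22 = [rho(2) - phi_11 rho(1)] / [1 - phi_11 rho(1)] = [-0.3408 - (0.2512)(0.2512)] / [1 - (0.2512)(0.2512)]
         = -0.40390144 / 0.93689856 = -0.431105.
  Update: phi_21 = phi_11 - phi_22 phi_11 = 0.2512 - (-0.431105)(0.2512) = 0.359494.
Step k = 3:
  phi_33 = [rho(3) - phi_21 rho(2) - phi_22 rho(1)] / [1 - phi_21 rho(1) - phi_22 rho(2)]
    numerator   = -0.4474 - (0.359494)(-0.3408) - (-0.431105)(0.2512) = -0.21659109
    denominator = 1 - (0.359494)(0.2512) - (-0.431105)(-0.3408) = 0.76277472
  phi_33 = -0.21659109 / 0.76277472 = -0.284.
Therefore phi_{33} = -0.2840.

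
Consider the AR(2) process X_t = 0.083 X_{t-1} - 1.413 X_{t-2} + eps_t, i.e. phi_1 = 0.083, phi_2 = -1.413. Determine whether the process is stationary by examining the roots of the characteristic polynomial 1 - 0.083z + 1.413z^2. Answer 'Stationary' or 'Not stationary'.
\text{Not stationary}

The AR(p) characteristic polynomial is P(z) = 1 - 0.083z + 1.413z^2.
Stationarity requires all roots to lie outside the unit circle, i.e. |z| > 1 for every root.
Set 1 + (-0.083) z + (1.413) z^2 = 0, i.e. a z^2 + b z + c = 0 with a = 1.413, b = -0.083, c = 1.
Discriminant D = b^2 - 4ac = (-0.083)^2 - 4*(1.413)*1 = 0.006889 - (5.652) = -5.645111.
D < 0, so the roots are the complex-conjugate pair z = (-b +/- i sqrt(-D)) / (2a) = 0.0294 +/- 0.8407i.
For a conjugate pair |z|^2 = z * conj(z) = (product of roots) = c/a = 1/(1.413) = 0.707714, so |z| = sqrt(0.707714) = 0.8413 for both roots.
Moduli of all roots: 0.8413, 0.8413.
All moduli strictly greater than 1? No.
Verdict: Not stationary.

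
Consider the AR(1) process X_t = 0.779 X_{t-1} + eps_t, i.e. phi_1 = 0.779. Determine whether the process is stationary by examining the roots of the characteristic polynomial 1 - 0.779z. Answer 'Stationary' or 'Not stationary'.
\text{Stationary}

The AR(p) characteristic polynomial is P(z) = 1 - 0.779z.
Stationarity requires all roots to lie outside the unit circle, i.e. |z| > 1 for every root.
This is linear in z: 1 + (-0.779) z = 0  =>  z = -1/(-0.779) = 1.283697,  |z| = 1.283697.
Moduli of all roots: 1.2837.
All moduli strictly greater than 1? Yes.
Verdict: Stationary.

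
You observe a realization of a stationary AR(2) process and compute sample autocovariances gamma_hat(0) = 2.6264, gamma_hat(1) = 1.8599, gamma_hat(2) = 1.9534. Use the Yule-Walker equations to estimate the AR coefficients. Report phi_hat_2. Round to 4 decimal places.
\hat\phi_{2} = 0.4860

The Yule-Walker equations for an AR(p) process read, in matrix form,
  Gamma_p phi = r_p,   with   (Gamma_p)_{ij} = gamma(|i - j|),
                       (r_p)_i = gamma(i),   i,j = 1..p.
Substitute the sample gammas (Toeplitz matrix and right-hand side of size 2):
  Gamma_p = [[2.6264, 1.8599], [1.8599, 2.6264]]
  r_p     = [1.8599, 1.9534]
Written out:
  2.6264 phi_1 + 1.8599 phi_2 = 1.8599
  1.8599 phi_1 + 2.6264 phi_2 = 1.9534
Solve by Cramer's rule:
  det = gamma(0)^2 - gamma(1)^2 = (2.6264)^2 - (1.8599)^2 = 6.89797696 - 3.45922801 = 3.43874895
  phi_hat_1 = [gamma(1) gamma(0) - gamma(1) gamma(2)] / det = [(1.8599)(2.6264) - (1.8599)(1.9534)] / 3.43874895 = 1.2517127 / 3.43874895 = 0.364
  phi_hat_2 = [gamma(0) gamma(2) - gamma(1)^2] / det = [(2.6264)(1.9534) - (1.8599)^2] / 3.43874895 = 1.67118175 / 3.43874895 = 0.486
So phi_hat = [0.3640, 0.4860].
Therefore phi_hat_2 = 0.4860.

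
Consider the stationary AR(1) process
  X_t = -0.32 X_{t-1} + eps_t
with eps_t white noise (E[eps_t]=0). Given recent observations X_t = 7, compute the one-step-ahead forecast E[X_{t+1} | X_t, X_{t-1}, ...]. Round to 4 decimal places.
E[X_{t+1} \mid \mathcal F_t] = -2.2400

For an AR(p) model X_t = c + sum_i phi_i X_{t-i} + eps_t, the
one-step-ahead conditional mean is
  E[X_{t+1} | X_t, ...] = c + sum_i phi_i X_{t+1-i}.
Substitute known values:
  E[X_{t+1} | ...] = (-0.32) * (7)
                   = -2.2400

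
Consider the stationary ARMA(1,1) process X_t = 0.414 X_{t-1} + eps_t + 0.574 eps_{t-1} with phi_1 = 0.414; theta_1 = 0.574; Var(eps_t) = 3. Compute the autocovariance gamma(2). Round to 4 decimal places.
\gamma(2) = 1.8328

Multiply the model equation by X_{t-k} and take expectations. With theta_0 = psi_0 = 1 and psi_j the MA(infinity) weights, this gives
  gamma(k) - sum_i phi_i gamma(k-i) = c_k,
  c_k = sigma^2 * sum_{j=k..q} theta_j psi_{j-k}   (c_k = 0 for k > q),
using gamma(-m) = gamma(m).
psi-weights needed (psi_j = theta_j + sum_i phi_i psi_{j-i}):
  psi_1 = theta_1 + phi_1 = 0.574 + (0.414) = 0.988
Right-hand sides:
  c_0 = sigma^2 (1 + theta_1 psi_1) = 3 * (1 + (0.574)(0.988)) = 3 * 1.567112 = 4.701336
  c_1 = sigma^2 theta_1 = 3 * (0.574) = 1.722
  c_2 = 0
Equations for k = 0 and k = 1 (AR order 1):
  gamma(0) = phi_1 gamma(1) + c_0
  gamma(1) = phi_1 gamma(0) + c_1
Substituting the second into the first: gamma(0) (1 - phi_1^2) = c_0 + phi_1 c_1, so
  gamma(0) = (c_0 + phi_1 c_1) / (1 - phi_1^2) = (4.701336 + (0.414)(1.722)) / (1 - (0.414)^2) = 5.414244 / 0.828604 = 6.534176.
  gamma(1) = phi_1 gamma(0) + c_1 = (0.414)(6.534176) + (1.722) = 4.427149.
For k = 2 (> q): gamma(2) = phi_1 gamma(1) = (0.414)(4.427149) = 1.83284.
Therefore gamma(2) = 1.8328 (to 4 decimal places).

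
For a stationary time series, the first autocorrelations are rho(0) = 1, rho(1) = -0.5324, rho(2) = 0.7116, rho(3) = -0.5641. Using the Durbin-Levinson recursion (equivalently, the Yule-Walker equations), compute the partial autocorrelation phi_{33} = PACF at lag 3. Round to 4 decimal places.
\phi_{33} = -0.2029

The PACF at lag k is phi_{kk}, the last component of the solution
to the Yule-Walker system G_k phi = r_k where
  (G_k)_{ij} = rho(|i - j|), (r_k)_i = rho(i), i,j = 1..k.
Equivalently, Durbin-Levinson gives phi_{kk} iteratively:
  phi_{11} = rho(1)
  phi_{kk} = [rho(k) - sum_{j=1..k-1} phi_{k-1,j} rho(k-j)]
            / [1 - sum_{j=1..k-1} phi_{k-1,j} rho(j)],
  phi_{k,j} = phi_{k-1,j} - phi_{kk} phi_{k-1,k-j},  j = 1..k-1.
Step k = 1:
  phi_11 = rho(1) = -0.5324.
Step k = 2:
  phi_22 = [rho(2) - phi_11 rho(1)] / [1 - phi_11 rho(1)] = [0.7116 - (-0.5324)(-0.5324)] / [1 - (-0.5324)(-0.5324)]
         = 0.42815024 / 0.71655024 = 0.597516.
  Update: phi_21 = phi_11 - phi_22 phi_11 = -0.5324 - (0.597516)(-0.5324) = -0.214282.
Step k = 3:
  phi_33 = [rho(3) - phi_21 rho(2) - phi_22 rho(1)] / [1 - phi_21 rho(1) - phi_22 rho(2)]
    numerator   = -0.5641 - (-0.214282)(0.7116) - (0.597516)(-0.5324) = -0.09349907
    denominator = 1 - (-0.214282)(-0.5324) - (0.597516)(0.7116) = 0.46072362
  phi_33 = -0.09349907 / 0.46072362 = -0.2029.
Therefore phi_{33} = -0.2029.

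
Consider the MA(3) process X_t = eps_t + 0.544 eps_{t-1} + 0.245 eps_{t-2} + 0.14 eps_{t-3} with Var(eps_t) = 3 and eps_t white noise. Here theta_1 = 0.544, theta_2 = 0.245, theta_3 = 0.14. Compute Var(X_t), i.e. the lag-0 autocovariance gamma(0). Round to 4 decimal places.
\gamma(0) = 4.1267

For an MA(q) process X_t = eps_t + sum_i theta_i eps_{t-i} with
Var(eps_t) = sigma^2, the variance is
  gamma(0) = sigma^2 * (1 + sum_i theta_i^2).
  sum_i theta_i^2 = (0.544)^2 + (0.245)^2 + (0.14)^2 = 0.295936 + 0.060025 + 0.0196 = 0.375561.
  gamma(0) = 3 * (1 + 0.375561) = 3 * 1.375561 = 4.126683, which rounds to 4.1267.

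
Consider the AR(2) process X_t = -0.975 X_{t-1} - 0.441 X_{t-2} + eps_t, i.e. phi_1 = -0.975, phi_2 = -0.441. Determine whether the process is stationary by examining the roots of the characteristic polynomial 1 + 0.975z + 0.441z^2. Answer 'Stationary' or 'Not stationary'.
\text{Stationary}

The AR(p) characteristic polynomial is P(z) = 1 + 0.975z + 0.441z^2.
Stationarity requires all roots to lie outside the unit circle, i.e. |z| > 1 for every root.
Set 1 + (0.975) z + (0.441) z^2 = 0, i.e. a z^2 + b z + c = 0 with a = 0.441, b = 0.975, c = 1.
Discriminant D = b^2 - 4ac = (0.975)^2 - 4*(0.441)*1 = 0.950625 - (1.764) = -0.813375.
D < 0, so the roots are the complex-conjugate pair z = (-b +/- i sqrt(-D)) / (2a) = -1.1054 +/- 1.0225i.
For a conjugate pair |z|^2 = z * conj(z) = (product of roots) = c/a = 1/(0.441) = 2.267574, so |z| = sqrt(2.267574) = 1.5058 for both roots.
Moduli of all roots: 1.5058, 1.5058.
All moduli strictly greater than 1? Yes.
Verdict: Stationary.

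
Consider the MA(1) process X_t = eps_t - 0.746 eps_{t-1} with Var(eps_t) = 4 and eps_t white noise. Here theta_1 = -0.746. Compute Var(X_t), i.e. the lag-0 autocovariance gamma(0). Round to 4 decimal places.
\gamma(0) = 6.2261

For an MA(q) process X_t = eps_t + sum_i theta_i eps_{t-i} with
Var(eps_t) = sigma^2, the variance is
  gamma(0) = sigma^2 * (1 + sum_i theta_i^2).
  sum_i theta_i^2 = (-0.746)^2 = 0.556516.
  gamma(0) = 4 * (1 + 0.556516) = 4 * 1.556516 = 6.226064, which rounds to 6.2261.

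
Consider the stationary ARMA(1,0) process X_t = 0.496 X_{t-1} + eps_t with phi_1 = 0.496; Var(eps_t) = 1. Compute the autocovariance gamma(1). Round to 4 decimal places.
\gamma(1) = 0.6578

Multiply the model equation by X_{t-k} and take expectations. With theta_0 = psi_0 = 1 and psi_j the MA(infinity) weights, this gives
  gamma(k) - sum_i phi_i gamma(k-i) = c_k,
  c_k = sigma^2 * sum_{j=k..q} theta_j psi_{j-k}   (c_k = 0 for k > q),
using gamma(-m) = gamma(m).
Pure AR (q = 0): c_0 = sigma^2 = 1, c_k = 0 for k >= 1.
Equations for k = 0 and k = 1 (AR order 1):
  gamma(0) = phi_1 gamma(1) + c_0
  gamma(1) = phi_1 gamma(0) + c_1
Substituting the second into the first: gamma(0) (1 - phi_1^2) = c_0 + phi_1 c_1, so
  gamma(0) = c_0 / (1 - phi_1^2) = 1 / (1 - (0.496)^2) = 1 / 0.753984 = 1.326288.
  gamma(1) = phi_1 gamma(0) = (0.496)(1.326288) = 0.657839.
Therefore gamma(1) = 0.6578 (to 4 decimal places).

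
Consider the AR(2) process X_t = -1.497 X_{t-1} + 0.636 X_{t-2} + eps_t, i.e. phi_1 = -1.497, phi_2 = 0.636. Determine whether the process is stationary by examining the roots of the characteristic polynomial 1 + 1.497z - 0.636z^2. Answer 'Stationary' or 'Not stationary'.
\text{Not stationary}

The AR(p) characteristic polynomial is P(z) = 1 + 1.497z - 0.636z^2.
Stationarity requires all roots to lie outside the unit circle, i.e. |z| > 1 for every root.
Set 1 + (1.497) z + (-0.636) z^2 = 0, i.e. a z^2 + b z + c = 0 with a = -0.636, b = 1.497, c = 1.
Discriminant D = b^2 - 4ac = (1.497)^2 - 4*(-0.636)*1 = 2.241009 - (-2.544) = 4.785009.
D >= 0, so the roots are real: z = (-b +/- sqrt(D)) / (2a) = (-1.497 +/- 2.187466) / (-1.272).
  z_1 = (-1.497 + 2.187466) / (-1.272) = -0.5428,   |z_1| = 0.5428.
  z_2 = (-1.497 - 2.187466) / (-1.272) = 2.8966,   |z_2| = 2.8966.
Moduli of all roots: 0.5428, 2.8966.
All moduli strictly greater than 1? No.
Verdict: Not stationary.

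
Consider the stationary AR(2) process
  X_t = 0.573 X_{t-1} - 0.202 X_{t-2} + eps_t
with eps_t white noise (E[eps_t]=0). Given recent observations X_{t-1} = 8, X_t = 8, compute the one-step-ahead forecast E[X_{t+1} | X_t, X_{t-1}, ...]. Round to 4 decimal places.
E[X_{t+1} \mid \mathcal F_t] = 2.9680

For an AR(p) model X_t = c + sum_i phi_i X_{t-i} + eps_t, the
one-step-ahead conditional mean is
  E[X_{t+1} | X_t, ...] = c + sum_i phi_i X_{t+1-i}.
Substitute known values:
  E[X_{t+1} | ...] = (0.573) * (8) + (-0.202) * (8)
                   = 2.9680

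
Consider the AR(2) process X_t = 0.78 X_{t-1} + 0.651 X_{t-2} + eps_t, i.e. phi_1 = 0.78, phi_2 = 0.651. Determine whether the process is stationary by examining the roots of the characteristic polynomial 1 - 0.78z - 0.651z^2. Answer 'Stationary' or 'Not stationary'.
\text{Not stationary}

The AR(p) characteristic polynomial is P(z) = 1 - 0.78z - 0.651z^2.
Stationarity requires all roots to lie outside the unit circle, i.e. |z| > 1 for every root.
Set 1 + (-0.78) z + (-0.651) z^2 = 0, i.e. a z^2 + b z + c = 0 with a = -0.651, b = -0.78, c = 1.
Discriminant D = b^2 - 4ac = (-0.78)^2 - 4*(-0.651)*1 = 0.6084 - (-2.604) = 3.2124.
D >= 0, so the roots are real: z = (-b +/- sqrt(D)) / (2a) = (0.78 +/- 1.792317) / (-1.302).
  z_1 = (0.78 + 1.792317) / (-1.302) = -1.9757,   |z_1| = 1.9757.
  z_2 = (0.78 - 1.792317) / (-1.302) = 0.7775,   |z_2| = 0.7775.
Moduli of all roots: 1.9757, 0.7775.
All moduli strictly greater than 1? No.
Verdict: Not stationary.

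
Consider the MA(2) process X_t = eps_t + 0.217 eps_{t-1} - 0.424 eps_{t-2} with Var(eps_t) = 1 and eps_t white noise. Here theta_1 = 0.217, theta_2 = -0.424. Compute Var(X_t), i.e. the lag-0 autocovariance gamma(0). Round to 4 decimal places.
\gamma(0) = 1.2269

For an MA(q) process X_t = eps_t + sum_i theta_i eps_{t-i} with
Var(eps_t) = sigma^2, the variance is
  gamma(0) = sigma^2 * (1 + sum_i theta_i^2).
  sum_i theta_i^2 = (0.217)^2 + (-0.424)^2 = 0.047089 + 0.179776 = 0.226865.
  gamma(0) = 1 * (1 + 0.226865) = 1 * 1.226865 = 1.226865, which rounds to 1.2269.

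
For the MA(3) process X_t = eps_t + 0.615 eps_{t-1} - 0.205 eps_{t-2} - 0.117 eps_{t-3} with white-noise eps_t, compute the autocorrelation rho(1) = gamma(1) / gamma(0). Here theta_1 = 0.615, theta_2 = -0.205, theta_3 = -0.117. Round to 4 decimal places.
\rho(1) = 0.3577

For an MA(q) process with theta_0 = 1, the autocovariance is
  gamma(k) = sigma^2 * sum_{i=0..q-k} theta_i * theta_{i+k},
and rho(k) = gamma(k) / gamma(0). Sigma^2 cancels.
  numerator   = (1)*(0.615) + (0.615)*(-0.205) + (-0.205)*(-0.117) = 0.51291.
  denominator = (1)^2 + (0.615)^2 + (-0.205)^2 + (-0.117)^2 = 1.433939.
  rho(1) = 0.51291 / 1.433939 = 0.3577.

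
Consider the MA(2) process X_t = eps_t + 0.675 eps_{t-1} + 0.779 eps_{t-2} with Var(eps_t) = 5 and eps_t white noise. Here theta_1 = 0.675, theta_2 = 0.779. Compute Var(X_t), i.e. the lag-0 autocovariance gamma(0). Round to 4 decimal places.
\gamma(0) = 10.3123

For an MA(q) process X_t = eps_t + sum_i theta_i eps_{t-i} with
Var(eps_t) = sigma^2, the variance is
  gamma(0) = sigma^2 * (1 + sum_i theta_i^2).
  sum_i theta_i^2 = (0.675)^2 + (0.779)^2 = 0.455625 + 0.606841 = 1.062466.
  gamma(0) = 5 * (1 + 1.062466) = 5 * 2.062466 = 10.31233, which rounds to 10.3123.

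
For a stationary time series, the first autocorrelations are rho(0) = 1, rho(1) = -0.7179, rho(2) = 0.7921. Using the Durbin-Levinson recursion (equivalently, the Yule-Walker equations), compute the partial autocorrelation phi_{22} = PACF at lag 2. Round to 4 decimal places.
\phi_{22} = 0.5710

The PACF at lag k is phi_{kk}, the last component of the solution
to the Yule-Walker system G_k phi = r_k where
  (G_k)_{ij} = rho(|i - j|), (r_k)_i = rho(i), i,j = 1..k.
Equivalently, Durbin-Levinson gives phi_{kk} iteratively:
  phi_{11} = rho(1)
  phi_{kk} = [rho(k) - sum_{j=1..k-1} phi_{k-1,j} rho(k-j)]
            / [1 - sum_{j=1..k-1} phi_{k-1,j} rho(j)],
  phi_{k,j} = phi_{k-1,j} - phi_{kk} phi_{k-1,k-j},  j = 1..k-1.
Step k = 1:
  phi_11 = rho(1) = -0.7179.
Step k = 2:
  phi_22 = [rho(2) - phi_11 rho(1)] / [1 - phi_11 rho(1)] = [0.7921 - (-0.7179)(-0.7179)] / [1 - (-0.7179)(-0.7179)]
         = 0.27671959 / 0.48461959 = 0.571.
Therefore phi_{22} = 0.5710.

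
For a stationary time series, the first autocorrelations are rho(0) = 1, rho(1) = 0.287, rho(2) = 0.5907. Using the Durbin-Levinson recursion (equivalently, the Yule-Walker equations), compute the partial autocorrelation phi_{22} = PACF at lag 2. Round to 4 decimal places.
\phi_{22} = 0.5540

The PACF at lag k is phi_{kk}, the last component of the solution
to the Yule-Walker system G_k phi = r_k where
  (G_k)_{ij} = rho(|i - j|), (r_k)_i = rho(i), i,j = 1..k.
Equivalently, Durbin-Levinson gives phi_{kk} iteratively:
  phi_{11} = rho(1)
  phi_{kk} = [rho(k) - sum_{j=1..k-1} phi_{k-1,j} rho(k-j)]
            / [1 - sum_{j=1..k-1} phi_{k-1,j} rho(j)],
  phi_{k,j} = phi_{k-1,j} - phi_{kk} phi_{k-1,k-j},  j = 1..k-1.
Step k = 1:
  phi_11 = rho(1) = 0.287.
Step k = 2:
  phi_22 = [rho(2) - phi_11 rho(1)] / [1 - phi_11 rho(1)] = [0.5907 - (0.287)(0.287)] / [1 - (0.287)(0.287)]
         = 0.508331 / 0.917631 = 0.554.
Therefore phi_{22} = 0.5540.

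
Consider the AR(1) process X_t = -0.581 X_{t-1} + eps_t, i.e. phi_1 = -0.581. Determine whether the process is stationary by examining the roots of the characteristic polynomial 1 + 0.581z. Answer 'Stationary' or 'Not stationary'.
\text{Stationary}

The AR(p) characteristic polynomial is P(z) = 1 + 0.581z.
Stationarity requires all roots to lie outside the unit circle, i.e. |z| > 1 for every root.
This is linear in z: 1 + (0.581) z = 0  =>  z = -1/(0.581) = -1.72117,  |z| = 1.72117.
Moduli of all roots: 1.7212.
All moduli strictly greater than 1? Yes.
Verdict: Stationary.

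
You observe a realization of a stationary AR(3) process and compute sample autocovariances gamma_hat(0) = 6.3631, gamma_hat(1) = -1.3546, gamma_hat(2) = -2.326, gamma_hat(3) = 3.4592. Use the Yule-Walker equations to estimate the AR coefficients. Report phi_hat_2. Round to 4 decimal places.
\hat\phi_{2} = -0.2970

The Yule-Walker equations for an AR(p) process read, in matrix form,
  Gamma_p phi = r_p,   with   (Gamma_p)_{ij} = gamma(|i - j|),
                       (r_p)_i = gamma(i),   i,j = 1..p.
Substitute the sample gammas (Toeplitz matrix and right-hand side of size 3):
  Gamma_p = [[6.3631, -1.3546, -2.326], [-1.3546, 6.3631, -1.3546], [-2.326, -1.3546, 6.3631]]
  r_p     = [-1.3546, -2.326, 3.4592]
Written out (R1..R3):
  (R1) 6.3631 phi_1 - 1.3546 phi_2 - 2.326 phi_3 = -1.3546
  (R2) -1.3546 phi_1 + 6.3631 phi_2 - 1.3546 phi_3 = -2.326
  (R3) -2.326 phi_1 - 1.3546 phi_2 + 6.3631 phi_3 = 3.4592
Gaussian elimination:
  R2 <- R2 - (-1.3546/6.3631) R1 = R2 - (-0.212884) R1:  6.074728 phi_2 - 1.849767 phi_3 = -2.614372
  R3 <- R3 - (-2.326/6.3631) R1 = R3 - (-0.365545) R1:  -1.849767 phi_2 + 5.512842 phi_3 = 2.964033
  R3 <- R3 - (-1.849767/6.074728) R2 = R3 - (-0.304502) R2:  4.949584 phi_3 = 2.167951
Back-substitution:
  phi_hat_3 = 2.167951 / 4.949584 = 0.438007
  phi_hat_2 = (-2.614372 - (-1.849767)(0.438007)) / 6.074728 = -0.296995
  phi_hat_1 = (-1.3546 - (-1.3546)(-0.296995) - (-2.326)(0.438007)) / 6.3631 = -0.115998
So phi_hat = [-0.1160, -0.2970, 0.4380].
Therefore phi_hat_2 = -0.2970.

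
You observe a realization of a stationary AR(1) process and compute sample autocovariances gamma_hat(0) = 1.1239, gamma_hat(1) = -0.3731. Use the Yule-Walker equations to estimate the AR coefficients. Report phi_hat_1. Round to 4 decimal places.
\hat\phi_{1} = -0.3320

The Yule-Walker equations for an AR(p) process read, in matrix form,
  Gamma_p phi = r_p,   with   (Gamma_p)_{ij} = gamma(|i - j|),
                       (r_p)_i = gamma(i),   i,j = 1..p.
Substitute the sample gammas (Toeplitz matrix and right-hand side of size 1):
  Gamma_p = [[1.1239]]
  r_p     = [-0.3731]
With p = 1 this is the single equation gamma(0) phi_1 = gamma(1):
  phi_hat_1 = gamma(1) / gamma(0) = -0.3731 / 1.1239 = -0.3320.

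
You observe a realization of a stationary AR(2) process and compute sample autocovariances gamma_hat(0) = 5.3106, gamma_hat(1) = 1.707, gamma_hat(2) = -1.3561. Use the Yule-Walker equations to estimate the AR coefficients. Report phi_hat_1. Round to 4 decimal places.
\hat\phi_{1} = 0.4500

The Yule-Walker equations for an AR(p) process read, in matrix form,
  Gamma_p phi = r_p,   with   (Gamma_p)_{ij} = gamma(|i - j|),
                       (r_p)_i = gamma(i),   i,j = 1..p.
Substitute the sample gammas (Toeplitz matrix and right-hand side of size 2):
  Gamma_p = [[5.3106, 1.707], [1.707, 5.3106]]
  r_p     = [1.707, -1.3561]
Written out:
  5.3106 phi_1 + 1.707 phi_2 = 1.707
  1.707 phi_1 + 5.3106 phi_2 = -1.3561
Solve by Cramer's rule:
  det = gamma(0)^2 - gamma(1)^2 = (5.3106)^2 - (1.707)^2 = 28.20247236 - 2.913849 = 25.28862336
  phi_hat_1 = [gamma(1) gamma(0) - gamma(1) gamma(2)] / det = [(1.707)(5.3106) - (1.707)(-1.3561)] / 25.28862336 = 11.3800569 / 25.28862336 = 0.45
  phi_hat_2 = [gamma(0) gamma(2) - gamma(1)^2] / det = [(5.3106)(-1.3561) - (1.707)^2] / 25.28862336 = -10.11555366 / 25.28862336 = -0.4
So phi_hat = [0.4500, -0.4000].
Therefore phi_hat_1 = 0.4500.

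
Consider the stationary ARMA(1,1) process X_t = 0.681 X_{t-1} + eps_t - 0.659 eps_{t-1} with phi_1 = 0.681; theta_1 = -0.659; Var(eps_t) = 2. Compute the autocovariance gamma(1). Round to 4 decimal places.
\gamma(1) = 0.0452

Multiply the model equation by X_{t-k} and take expectations. With theta_0 = psi_0 = 1 and psi_j the MA(infinity) weights, this gives
  gamma(k) - sum_i phi_i gamma(k-i) = c_k,
  c_k = sigma^2 * sum_{j=k..q} theta_j psi_{j-k}   (c_k = 0 for k > q),
using gamma(-m) = gamma(m).
psi-weights needed (psi_j = theta_j + sum_i phi_i psi_{j-i}):
  psi_1 = theta_1 + phi_1 = -0.659 + (0.681) = 0.022
Right-hand sides:
  c_0 = sigma^2 (1 + theta_1 psi_1) = 2 * (1 + (-0.659)(0.022)) = 2 * 0.985502 = 1.971004
  c_1 = sigma^2 theta_1 = 2 * (-0.659) = -1.318
  c_2 = 0
Equations for k = 0 and k = 1 (AR order 1):
  gamma(0) = phi_1 gamma(1) + c_0
  gamma(1) = phi_1 gamma(0) + c_1
Substituting the second into the first: gamma(0) (1 - phi_1^2) = c_0 + phi_1 c_1, so
  gamma(0) = (c_0 + phi_1 c_1) / (1 - phi_1^2) = (1.971004 + (0.681)(-1.318)) / (1 - (0.681)^2) = 1.073446 / 0.536239 = 2.001805.
  gamma(1) = phi_1 gamma(0) + c_1 = (0.681)(2.001805) + (-1.318) = 0.045229.
Therefore gamma(1) = 0.0452 (to 4 decimal places).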